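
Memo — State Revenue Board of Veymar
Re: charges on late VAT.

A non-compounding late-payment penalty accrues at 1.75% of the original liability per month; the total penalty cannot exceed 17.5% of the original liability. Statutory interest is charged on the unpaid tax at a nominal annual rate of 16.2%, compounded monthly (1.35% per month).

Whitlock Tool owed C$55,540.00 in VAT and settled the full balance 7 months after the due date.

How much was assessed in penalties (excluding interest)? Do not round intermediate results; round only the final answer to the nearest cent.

Penalty: 7 × 1.75% × C$55,540.00 = C$6,803.65 (below the 17.5% cap of C$9,719.50)

C$6,803.65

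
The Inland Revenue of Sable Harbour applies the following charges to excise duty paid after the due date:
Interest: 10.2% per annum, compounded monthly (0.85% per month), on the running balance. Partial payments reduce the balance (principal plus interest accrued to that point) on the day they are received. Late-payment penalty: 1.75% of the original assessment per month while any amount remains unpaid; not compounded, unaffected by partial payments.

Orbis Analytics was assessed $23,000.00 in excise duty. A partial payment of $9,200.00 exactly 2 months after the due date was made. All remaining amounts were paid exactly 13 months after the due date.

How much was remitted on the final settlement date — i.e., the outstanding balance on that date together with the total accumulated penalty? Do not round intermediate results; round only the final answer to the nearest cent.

$20,810.04

Balance at month 2: $23,000.0000 × (1 + 0.0085)^2 = $23,392.6618…
After $9,200.00 payment: $23,392.6618… − $9,200.00 = $14,192.6618…
Balance at month 13: $14,192.6618… × (1 + 0.0085)^11 = $15,577.5366…
Penalty: 13 × 1.75% × $23,000.00 = $5,232.50
Final settlement = outstanding balance + penalty = $15,577.5366… + $5,232.50 = $20,810.04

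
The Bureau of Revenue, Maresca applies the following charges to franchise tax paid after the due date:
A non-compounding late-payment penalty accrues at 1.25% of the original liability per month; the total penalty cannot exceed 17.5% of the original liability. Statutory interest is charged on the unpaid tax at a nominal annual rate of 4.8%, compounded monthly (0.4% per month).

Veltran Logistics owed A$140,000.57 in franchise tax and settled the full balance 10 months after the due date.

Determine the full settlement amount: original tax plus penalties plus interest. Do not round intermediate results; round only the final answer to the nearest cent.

Penalty: 10 × 1.25% × A$140,000.57 = A$17,500.07… (below the 17.5% cap of A$24,500.10…)
Interest: A$140,000.57 × ((1 + 0.004)^10 − 1) = A$140,000.57 × 0.0407277… = A$5,701.9060…
Total = A$140,000.57 + A$17,500.0713… + A$5,701.9060… = A$163,202.55

A$163,202.55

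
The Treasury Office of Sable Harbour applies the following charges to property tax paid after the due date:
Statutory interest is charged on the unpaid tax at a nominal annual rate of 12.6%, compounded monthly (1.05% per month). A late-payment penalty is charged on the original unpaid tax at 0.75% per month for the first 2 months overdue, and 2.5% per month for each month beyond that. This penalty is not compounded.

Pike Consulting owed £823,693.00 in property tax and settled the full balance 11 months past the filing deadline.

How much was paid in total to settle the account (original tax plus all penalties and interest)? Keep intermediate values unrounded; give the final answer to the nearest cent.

Penalty, months 1–2: 2 × 0.75% × £823,693.00 = £12,355.40…
Penalty, months 3–11: 9 × 2.5% × £823,693.00 = £185,330.93…
Interest: £823,693.00 × ((1 + 0.0105)^11 − 1) = £823,693.00 × 0.1217588… = £100,291.8950…
Total = £823,693.00 + £197,686.3200 + £100,291.8950… = £1,121,671.22

£1,121,671.22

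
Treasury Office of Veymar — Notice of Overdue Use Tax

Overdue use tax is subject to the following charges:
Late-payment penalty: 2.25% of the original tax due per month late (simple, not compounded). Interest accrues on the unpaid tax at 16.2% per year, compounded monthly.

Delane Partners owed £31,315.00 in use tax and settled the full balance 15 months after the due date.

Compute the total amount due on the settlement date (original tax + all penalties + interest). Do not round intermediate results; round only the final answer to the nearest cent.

Late-payment penalty: 15 × 2.25% × £31,315.00 = £10,568.81…
Interest (16.2%/yr ÷ 12 = 1.35%/month): £31,315.00 × ((1 + 0.0135)^15 − 1) = £6,977.0583…
Total = £31,315.00 + £10,568.8125 + £6,977.0583… = £48,860.87

£48,860.87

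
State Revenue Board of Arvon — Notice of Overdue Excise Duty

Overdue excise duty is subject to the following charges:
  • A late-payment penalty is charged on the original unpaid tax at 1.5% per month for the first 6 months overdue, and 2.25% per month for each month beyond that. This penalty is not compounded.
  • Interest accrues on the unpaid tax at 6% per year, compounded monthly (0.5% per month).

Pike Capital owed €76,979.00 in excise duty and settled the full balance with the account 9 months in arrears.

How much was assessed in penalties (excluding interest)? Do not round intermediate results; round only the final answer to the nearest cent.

Penalty, months 1–6: 6 × 1.5% × €76,979.00 = €6,928.11
Penalty, months 7–9: 3 × 2.25% × €76,979.00 = €5,196.08…
Total penalty = €6,928.11 + €5,196.08… = €12,124.19

€12,124.19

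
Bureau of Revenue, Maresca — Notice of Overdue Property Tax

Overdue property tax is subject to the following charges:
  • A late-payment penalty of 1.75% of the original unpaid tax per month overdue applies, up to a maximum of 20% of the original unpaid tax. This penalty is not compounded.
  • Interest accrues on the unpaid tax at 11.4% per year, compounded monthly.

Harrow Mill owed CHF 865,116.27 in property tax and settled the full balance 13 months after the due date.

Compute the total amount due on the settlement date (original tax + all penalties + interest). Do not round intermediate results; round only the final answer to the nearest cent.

CHF 1,151,288.63

Penalty (uncapped): 13 × 1.75% × CHF 865,116.27 = CHF 196,813.95…; cap = 20% × CHF 865,116.27 = CHF 173,023.25… → penalty = CHF 173,023.25…
Interest (11.4%/yr ÷ 12 = 0.95%/month): CHF 865,116.27 × ((1 + 0.0095)^13 − 1) = CHF 113,149.1053…
Total = CHF 865,116.27 + CHF 173,023.2540 + CHF 113,149.1053… = CHF 1,151,288.63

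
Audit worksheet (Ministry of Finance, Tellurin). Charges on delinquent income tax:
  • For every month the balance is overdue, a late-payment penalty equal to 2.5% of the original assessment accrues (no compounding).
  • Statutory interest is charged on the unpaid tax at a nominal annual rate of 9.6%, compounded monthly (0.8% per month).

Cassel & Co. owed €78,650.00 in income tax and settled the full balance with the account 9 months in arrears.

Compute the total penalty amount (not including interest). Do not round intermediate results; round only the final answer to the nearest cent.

Late-payment penalty: 9 × 2.5% × €78,650.00 = €17,696.25

€17,696.25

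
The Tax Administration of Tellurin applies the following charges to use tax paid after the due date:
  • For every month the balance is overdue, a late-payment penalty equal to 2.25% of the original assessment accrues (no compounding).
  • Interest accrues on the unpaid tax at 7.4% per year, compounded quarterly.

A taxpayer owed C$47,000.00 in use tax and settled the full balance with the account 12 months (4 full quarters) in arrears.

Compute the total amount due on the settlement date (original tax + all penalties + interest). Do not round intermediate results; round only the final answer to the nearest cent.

Late-payment penalty = 2.25% × C$47,000.00 × 12 mo = C$12,690.00
Interest (7.4%/yr ÷ 4 = 1.85%/quarter): C$47,000.00 × ((1 + 0.0185)^4 − 1) = C$3,575.7104…
Total = C$47,000.00 + C$12,690.0000 + C$3,575.7104… = C$63,265.71

C$63,265.71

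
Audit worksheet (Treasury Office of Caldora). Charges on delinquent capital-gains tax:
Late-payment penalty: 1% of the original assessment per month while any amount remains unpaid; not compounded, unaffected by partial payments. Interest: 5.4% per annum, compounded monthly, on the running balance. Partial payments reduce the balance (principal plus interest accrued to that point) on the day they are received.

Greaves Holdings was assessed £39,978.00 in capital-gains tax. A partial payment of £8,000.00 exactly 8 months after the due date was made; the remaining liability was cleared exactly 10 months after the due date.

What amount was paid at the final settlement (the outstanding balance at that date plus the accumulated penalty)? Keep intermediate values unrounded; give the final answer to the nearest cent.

Monthly rate = 5.4% ÷ 12 = 0.45%
Balance at month 8: £39,978.0000 × (1 + 0.0045)^8 = £41,440.0807…
After £8,000.00 payment: £41,440.0807… − £8,000.00 = £33,440.0807…
Balance at month 10: £33,440.0807… × (1 + 0.0045)^2 = £33,741.7186…
Penalty: 10 × 1% × £39,978.00 = £3,997.80
Final settlement = outstanding balance + penalty = £33,741.7186… + £3,997.80 = £37,739.52

£37,739.52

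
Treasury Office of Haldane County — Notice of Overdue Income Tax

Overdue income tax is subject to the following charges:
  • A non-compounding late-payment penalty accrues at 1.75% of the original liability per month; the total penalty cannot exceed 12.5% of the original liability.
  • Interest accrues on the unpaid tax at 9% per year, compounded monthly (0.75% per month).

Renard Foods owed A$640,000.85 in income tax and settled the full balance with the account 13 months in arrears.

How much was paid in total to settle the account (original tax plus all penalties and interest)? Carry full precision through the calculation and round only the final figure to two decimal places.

A$785,287.73

Penalty (uncapped): 13 × 1.75% × A$640,000.85 = A$145,600.19…; cap = 12.5% × A$640,000.85 = A$80,000.11… → penalty = A$80,000.11…
Interest: A$640,000.85 × ((1 + 0.0075)^13 − 1) = A$640,000.85 × 0.1020104… = A$65,286.7743…
Total = A$640,000.85 + A$80,000.1063… + A$65,286.7743… = A$785,287.73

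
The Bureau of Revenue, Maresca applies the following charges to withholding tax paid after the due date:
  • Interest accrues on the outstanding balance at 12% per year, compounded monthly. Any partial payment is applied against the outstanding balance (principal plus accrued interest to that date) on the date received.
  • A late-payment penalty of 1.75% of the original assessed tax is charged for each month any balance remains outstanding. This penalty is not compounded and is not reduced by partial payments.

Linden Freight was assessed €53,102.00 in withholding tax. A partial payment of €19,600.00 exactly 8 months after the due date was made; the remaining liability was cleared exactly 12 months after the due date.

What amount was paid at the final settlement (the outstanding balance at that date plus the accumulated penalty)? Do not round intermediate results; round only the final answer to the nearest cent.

€50,592.24

Monthly rate = 12% ÷ 12 = 1%
Balance at month 8: €53,102.0000 × (1 + 0.01)^8 = €57,501.8568…
After €19,600.00 payment: €57,501.8568… − €19,600.00 = €37,901.8568…
Balance at month 12: €37,901.8568… × (1 + 0.01)^4 = €39,440.8242…
Penalty: 12 × 1.75% × €53,102.00 = €11,151.42
Final settlement = outstanding balance + penalty = €39,440.8242… + €11,151.42 = €50,592.24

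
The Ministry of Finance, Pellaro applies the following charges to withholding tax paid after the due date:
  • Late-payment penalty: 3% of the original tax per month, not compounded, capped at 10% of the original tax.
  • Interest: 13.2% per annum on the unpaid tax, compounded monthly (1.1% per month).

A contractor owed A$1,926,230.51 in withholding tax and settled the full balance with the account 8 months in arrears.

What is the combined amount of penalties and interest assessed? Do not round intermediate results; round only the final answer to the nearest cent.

A$368,802.97

Penalty (uncapped): 8 × 3% × A$1,926,230.51 = A$462,295.32…; cap = 10% × A$1,926,230.51 = A$192,623.05… → penalty = A$192,623.05…
Interest: A$1,926,230.51 × ((1 + 0.011)^8 − 1) = A$1,926,230.51 × 0.0914636… = A$176,179.9190…
Penalties + interest = A$192,623.0510 + A$176,179.9190… = A$368,802.97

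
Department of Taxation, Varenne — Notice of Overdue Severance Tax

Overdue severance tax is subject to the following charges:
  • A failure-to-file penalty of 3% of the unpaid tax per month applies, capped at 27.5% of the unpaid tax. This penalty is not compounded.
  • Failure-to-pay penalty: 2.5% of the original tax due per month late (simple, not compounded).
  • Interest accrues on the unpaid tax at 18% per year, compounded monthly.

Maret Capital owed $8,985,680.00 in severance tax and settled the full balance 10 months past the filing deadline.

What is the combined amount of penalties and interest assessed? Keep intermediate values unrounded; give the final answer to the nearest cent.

Failure-to-file: 10 × 3% × $8,985,680.00 = $2,695,704.00, capped at 27.5% × $8,985,680.00 = $2,471,062.00
Failure-to-pay penalty = 2.5% × $8,985,680.00 × 10 mo = $2,246,420.00
Interest (18%/yr ÷ 12 = 1.5%/month): $8,985,680.00 × ((1 + 0.015)^10 − 1) = $1,442,568.4806…
Penalties + interest = $4,717,482.0000 + $1,442,568.4806… = $6,160,050.48

$6,160,050.48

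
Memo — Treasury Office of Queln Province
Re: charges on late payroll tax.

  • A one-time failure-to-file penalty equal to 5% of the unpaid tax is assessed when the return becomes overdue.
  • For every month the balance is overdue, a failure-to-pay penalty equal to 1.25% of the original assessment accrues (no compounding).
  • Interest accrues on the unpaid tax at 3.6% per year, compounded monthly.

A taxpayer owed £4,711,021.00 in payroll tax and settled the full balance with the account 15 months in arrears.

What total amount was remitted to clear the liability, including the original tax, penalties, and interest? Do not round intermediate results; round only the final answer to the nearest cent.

Failure-to-file penalty: 5% × £4,711,021.00 = £235,551.05
Failure-to-pay penalty: 15 × 1.25% × £4,711,021.00 = £883,316.44…
Interest (3.6%/yr ÷ 12 = 0.3%/month): £4,711,021.00 × ((1 + 0.003)^15 − 1) = £216,506.2591…
Total = £4,711,021.00 + £1,118,867.4875 + £216,506.2591… = £6,046,394.75

£6,046,394.75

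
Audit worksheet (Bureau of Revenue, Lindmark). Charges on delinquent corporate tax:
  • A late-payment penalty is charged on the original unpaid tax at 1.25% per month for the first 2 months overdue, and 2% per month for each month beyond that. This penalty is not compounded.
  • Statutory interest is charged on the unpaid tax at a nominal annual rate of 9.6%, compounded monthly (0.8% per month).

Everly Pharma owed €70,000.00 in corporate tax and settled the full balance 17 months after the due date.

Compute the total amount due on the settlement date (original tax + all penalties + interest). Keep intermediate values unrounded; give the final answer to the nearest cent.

€102,904.35

Penalty, months 1–2: 2 × 1.25% × €70,000.00 = €1,750.00
Penalty, months 3–17: 15 × 2% × €70,000.00 = €21,000.00
Interest: €70,000.00 × ((1 + 0.008)^17 − 1) = €70,000.00 × 0.1450621… = €10,154.3480…
Total = €70,000.00 + €22,750.0000 + €10,154.3480… = €102,904.35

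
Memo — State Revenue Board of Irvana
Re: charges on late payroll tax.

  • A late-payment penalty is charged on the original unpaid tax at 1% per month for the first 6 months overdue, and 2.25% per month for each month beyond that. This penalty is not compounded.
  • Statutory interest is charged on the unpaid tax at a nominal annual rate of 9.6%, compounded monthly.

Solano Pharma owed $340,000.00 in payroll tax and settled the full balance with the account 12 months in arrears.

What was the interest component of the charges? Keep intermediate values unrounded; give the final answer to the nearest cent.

$34,115.16

Interest (9.6%/yr ÷ 12 = 0.8%/month): $340,000.00 × ((1 + 0.008)^12 − 1) = $34,115.1559…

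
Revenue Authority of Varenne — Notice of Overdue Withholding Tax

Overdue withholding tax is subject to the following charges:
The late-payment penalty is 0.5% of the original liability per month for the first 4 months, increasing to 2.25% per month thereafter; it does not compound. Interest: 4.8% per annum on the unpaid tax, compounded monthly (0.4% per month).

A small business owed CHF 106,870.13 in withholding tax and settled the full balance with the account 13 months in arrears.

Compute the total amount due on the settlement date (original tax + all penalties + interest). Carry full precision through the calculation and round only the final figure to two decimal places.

Penalty, months 1–4: 4 × 0.5% × CHF 106,870.13 = CHF 2,137.40…
Penalty, months 5–13: 9 × 2.25% × CHF 106,870.13 = CHF 21,641.20…
Interest: CHF 106,870.13 × ((1 + 0.004)^13 − 1) = CHF 106,870.13 × 0.0532665… = CHF 5,692.5965…
Total = CHF 106,870.13 + CHF 23,778.6039… + CHF 5,692.5965… = CHF 136,341.33

CHF 136,341.33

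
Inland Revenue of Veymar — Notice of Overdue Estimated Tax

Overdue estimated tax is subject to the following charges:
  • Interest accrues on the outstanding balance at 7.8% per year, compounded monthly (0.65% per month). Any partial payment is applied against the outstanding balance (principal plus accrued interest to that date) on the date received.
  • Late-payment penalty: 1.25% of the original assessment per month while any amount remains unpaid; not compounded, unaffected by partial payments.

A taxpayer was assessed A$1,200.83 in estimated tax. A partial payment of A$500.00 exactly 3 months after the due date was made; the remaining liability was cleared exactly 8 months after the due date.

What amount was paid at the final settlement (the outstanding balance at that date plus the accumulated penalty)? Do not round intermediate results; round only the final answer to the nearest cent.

A$868.33

Balance at month 3: A$1,200.8300 × (1 + 0.0065)^3 = A$1,224.3987…
After A$500.00 payment: A$1,224.3987… − A$500.00 = A$724.3987…
Balance at month 8: A$724.3987… × (1 + 0.0065)^5 = A$748.2497…
Penalty: 8 × 1.25% × A$1,200.83 = A$120.08…
Final settlement = outstanding balance + penalty = A$748.2497… + A$120.08… = A$868.33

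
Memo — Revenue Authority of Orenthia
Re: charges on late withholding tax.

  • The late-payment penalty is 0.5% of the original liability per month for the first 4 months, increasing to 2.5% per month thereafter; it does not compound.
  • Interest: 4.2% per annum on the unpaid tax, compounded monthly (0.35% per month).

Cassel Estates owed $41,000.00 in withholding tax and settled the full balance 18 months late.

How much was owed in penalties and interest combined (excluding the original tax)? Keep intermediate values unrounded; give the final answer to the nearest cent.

Penalty, months 1–4: 4 × 0.5% × $41,000.00 = $820.00
Penalty, months 5–18: 14 × 2.5% × $41,000.00 = $14,350.00
Interest: $41,000.00 × ((1 + 0.0035)^18 − 1) = $41,000.00 × 0.0649097… = $2,661.2977…
Penalties + interest = $15,170.0000 + $2,661.2977… = $17,831.30

$17,831.30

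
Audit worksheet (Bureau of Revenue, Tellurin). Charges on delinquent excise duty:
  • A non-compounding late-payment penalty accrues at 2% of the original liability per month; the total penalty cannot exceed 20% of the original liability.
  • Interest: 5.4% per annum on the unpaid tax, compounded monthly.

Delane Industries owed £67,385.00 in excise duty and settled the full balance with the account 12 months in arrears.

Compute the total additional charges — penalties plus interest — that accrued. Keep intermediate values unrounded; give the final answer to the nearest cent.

Penalty (uncapped): 12 × 2% × £67,385.00 = £16,172.40; cap = 20% × £67,385.00 = £13,477.00 → penalty = £13,477.00
Interest (5.4%/yr ÷ 12 = 0.45%/month): £67,385.00 × ((1 + 0.0045)^12 − 1) = £3,730.2147…
Penalties + interest = £13,477.0000 + £3,730.2147… = £17,207.21

£17,207.21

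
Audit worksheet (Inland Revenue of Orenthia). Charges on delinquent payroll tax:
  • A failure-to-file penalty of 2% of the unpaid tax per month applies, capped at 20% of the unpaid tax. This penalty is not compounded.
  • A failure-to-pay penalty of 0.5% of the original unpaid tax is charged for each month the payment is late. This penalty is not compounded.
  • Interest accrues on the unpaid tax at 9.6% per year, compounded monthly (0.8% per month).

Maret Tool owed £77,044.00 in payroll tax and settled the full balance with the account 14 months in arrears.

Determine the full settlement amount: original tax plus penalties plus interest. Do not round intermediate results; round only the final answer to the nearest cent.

Failure-to-file: 14 × 2% × £77,044.00 = £21,572.32, capped at 20% × £77,044.00 = £15,408.80
Failure-to-pay penalty: 14 × 0.5% × £77,044.00 = £5,393.08
Interest: £77,044.00 × ((1 + 0.008)^14 − 1) = £77,044.00 × 0.1180145… = £9,092.3118…
Total = £77,044.00 + £20,801.8800 + £9,092.3118… = £106,938.19

£106,938.19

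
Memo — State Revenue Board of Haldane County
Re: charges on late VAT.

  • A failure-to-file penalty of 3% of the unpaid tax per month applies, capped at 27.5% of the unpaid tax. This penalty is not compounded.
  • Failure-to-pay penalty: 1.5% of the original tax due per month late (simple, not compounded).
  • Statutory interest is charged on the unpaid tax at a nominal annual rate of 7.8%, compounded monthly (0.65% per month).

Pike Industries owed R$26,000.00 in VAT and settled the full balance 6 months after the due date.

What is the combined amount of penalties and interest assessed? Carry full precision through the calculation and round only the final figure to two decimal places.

R$8,050.62

Failure-to-file: 6 × 3% × R$26,000.00 = R$4,680.00 (under the 27.5% cap)
Failure-to-pay penalty = 1.5% × R$26,000.00 × 6 mo = R$2,340.00
Interest: R$26,000.00 × ((1 + 0.0065)^6 − 1) = R$26,000.00 × 0.0396393… = R$1,030.6210…
Penalties + interest = R$7,020.0000 + R$1,030.6210… = R$8,050.62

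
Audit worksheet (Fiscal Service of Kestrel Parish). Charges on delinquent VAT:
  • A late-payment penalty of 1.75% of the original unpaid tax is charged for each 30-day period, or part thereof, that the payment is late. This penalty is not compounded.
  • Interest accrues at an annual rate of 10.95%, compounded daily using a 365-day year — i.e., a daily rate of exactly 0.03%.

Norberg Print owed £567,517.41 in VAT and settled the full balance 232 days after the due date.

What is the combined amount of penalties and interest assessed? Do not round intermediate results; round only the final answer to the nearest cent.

£120,352.32

Penalty periods: ⌈232/30⌉ = 8; penalty = 8 × 1.75% × £567,517.41 = £79,452.44…
Interest: £567,517.41 × ((1 + 0.0003)^232 − 1) = £567,517.41 × 0.07206807… = £40,899.8865…
Penalties + interest = £79,452.4374 + £40,899.8865… = £120,352.32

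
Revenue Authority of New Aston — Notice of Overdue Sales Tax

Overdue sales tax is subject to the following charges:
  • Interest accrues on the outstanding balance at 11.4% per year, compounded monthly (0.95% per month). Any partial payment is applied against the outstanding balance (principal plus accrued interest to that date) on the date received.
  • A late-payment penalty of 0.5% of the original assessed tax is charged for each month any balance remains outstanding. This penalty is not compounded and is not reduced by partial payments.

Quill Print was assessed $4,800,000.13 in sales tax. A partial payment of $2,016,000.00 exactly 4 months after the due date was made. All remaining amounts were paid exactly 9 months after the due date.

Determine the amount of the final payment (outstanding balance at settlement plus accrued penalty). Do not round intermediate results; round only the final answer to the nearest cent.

Balance at month 4: $4,800,000.1300 × (1 + 0.0095)^4 = $4,985,015.8357…
After $2,016,000.00 payment: $4,985,015.8357… − $2,016,000.00 = $2,969,015.8357…
Balance at month 9: $2,969,015.8357… × (1 + 0.0095)^5 = $3,112,749.2014…
Penalty: 9 × 0.5% × $4,800,000.13 = $216,000.01…
Final settlement = outstanding balance + penalty = $3,112,749.2014… + $216,000.01… = $3,328,749.21

$3,328,749.21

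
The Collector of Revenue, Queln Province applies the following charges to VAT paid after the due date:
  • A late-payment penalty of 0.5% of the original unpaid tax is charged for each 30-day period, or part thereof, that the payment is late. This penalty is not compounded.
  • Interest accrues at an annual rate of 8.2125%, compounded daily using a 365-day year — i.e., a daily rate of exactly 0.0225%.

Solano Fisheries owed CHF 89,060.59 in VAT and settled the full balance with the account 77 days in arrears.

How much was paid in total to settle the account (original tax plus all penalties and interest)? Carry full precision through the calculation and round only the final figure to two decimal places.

Penalty periods: ⌈77/30⌉ = 3; penalty = 3 × 0.5% × CHF 89,060.59 = CHF 1,335.91…
Interest: CHF 89,060.59 × ((1 + 0.000225)^77 − 1) = CHF 89,060.59 × 0.01747397… = CHF 1,556.2417…
Total = CHF 89,060.59 + CHF 1,335.9089… + CHF 1,556.2417… = CHF 91,952.74

CHF 91,952.74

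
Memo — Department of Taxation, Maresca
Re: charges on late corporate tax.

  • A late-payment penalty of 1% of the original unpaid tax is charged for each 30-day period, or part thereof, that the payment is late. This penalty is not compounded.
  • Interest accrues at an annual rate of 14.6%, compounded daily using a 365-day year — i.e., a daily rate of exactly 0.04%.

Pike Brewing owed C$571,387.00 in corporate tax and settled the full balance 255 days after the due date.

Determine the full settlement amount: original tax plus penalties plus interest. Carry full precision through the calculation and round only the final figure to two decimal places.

Penalty periods: ⌈255/30⌉ = 9; penalty = 9 × 1% × C$571,387.00 = C$51,424.83
Interest: C$571,387.00 × ((1 + 0.0004)^255 − 1) = C$571,387.00 × 0.10736089… = C$61,344.6153…
Total = C$571,387.00 + C$51,424.8300 + C$61,344.6153… = C$684,156.45

C$684,156.45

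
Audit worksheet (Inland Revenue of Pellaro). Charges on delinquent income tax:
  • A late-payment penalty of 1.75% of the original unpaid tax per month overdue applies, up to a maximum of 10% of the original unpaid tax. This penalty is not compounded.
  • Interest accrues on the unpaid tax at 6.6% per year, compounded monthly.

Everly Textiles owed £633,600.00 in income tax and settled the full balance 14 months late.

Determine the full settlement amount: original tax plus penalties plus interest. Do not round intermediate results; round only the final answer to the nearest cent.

Penalty (uncapped): 14 × 1.75% × £633,600.00 = £155,232.00; cap = 10% × £633,600.00 = £63,360.00 → penalty = £63,360.00
Interest (6.6%/yr ÷ 12 = 0.55%/month): £633,600.00 × ((1 + 0.0055)^14 − 1) = £50,570.3003…
Total = £633,600.00 + £63,360.0000 + £50,570.3003… = £747,530.30

£747,530.30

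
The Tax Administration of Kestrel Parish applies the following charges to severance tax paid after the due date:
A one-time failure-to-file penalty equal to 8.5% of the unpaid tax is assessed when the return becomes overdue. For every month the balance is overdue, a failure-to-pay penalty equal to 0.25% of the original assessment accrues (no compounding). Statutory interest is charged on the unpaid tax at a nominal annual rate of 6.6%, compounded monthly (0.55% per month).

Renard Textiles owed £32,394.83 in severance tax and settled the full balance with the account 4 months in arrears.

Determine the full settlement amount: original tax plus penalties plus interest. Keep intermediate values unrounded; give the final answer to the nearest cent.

Failure-to-file penalty: 8.5% × £32,394.83 = £2,753.56…
Failure-to-pay penalty: 4 × 0.25% × £32,394.83 = £323.95…
Interest: £32,394.83 × ((1 + 0.0055)^4 − 1) = £32,394.83 × 0.0221822… = £718.5875…
Total = £32,394.83 + £3,077.5089… + £718.5875… = £36,190.93

£36,190.93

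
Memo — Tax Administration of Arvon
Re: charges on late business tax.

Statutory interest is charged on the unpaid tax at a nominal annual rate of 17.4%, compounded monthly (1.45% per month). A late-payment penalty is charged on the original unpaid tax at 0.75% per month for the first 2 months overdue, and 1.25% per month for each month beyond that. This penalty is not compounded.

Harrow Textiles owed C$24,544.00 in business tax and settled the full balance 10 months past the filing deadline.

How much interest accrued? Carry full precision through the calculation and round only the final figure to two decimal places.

Interest: C$24,544.00 × ((1 + 0.0145)^10 − 1) = C$24,544.00 × 0.1548365… = C$3,800.3078…

C$3,800.31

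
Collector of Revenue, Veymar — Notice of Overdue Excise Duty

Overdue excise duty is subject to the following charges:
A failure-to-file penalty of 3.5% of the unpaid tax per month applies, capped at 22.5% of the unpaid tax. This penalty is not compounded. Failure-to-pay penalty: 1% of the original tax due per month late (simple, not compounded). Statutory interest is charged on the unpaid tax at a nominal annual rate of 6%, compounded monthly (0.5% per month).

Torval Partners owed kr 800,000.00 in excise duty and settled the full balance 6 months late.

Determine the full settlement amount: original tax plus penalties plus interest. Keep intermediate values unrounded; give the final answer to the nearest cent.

Failure-to-file: 6 × 3.5% × kr 800,000.00 = kr 168,000.00 (under the 22.5% cap)
Failure-to-pay penalty = 1% × kr 800,000.00 × 6 mo = kr 48,000.00
Interest: kr 800,000.00 × ((1 + 0.005)^6 − 1) = kr 800,000.00 × 0.0303775… = kr 24,302.0075…
Total = kr 800,000.00 + kr 216,000.0000 + kr 24,302.0075… = kr 1,040,302.01

kr 1,040,302.01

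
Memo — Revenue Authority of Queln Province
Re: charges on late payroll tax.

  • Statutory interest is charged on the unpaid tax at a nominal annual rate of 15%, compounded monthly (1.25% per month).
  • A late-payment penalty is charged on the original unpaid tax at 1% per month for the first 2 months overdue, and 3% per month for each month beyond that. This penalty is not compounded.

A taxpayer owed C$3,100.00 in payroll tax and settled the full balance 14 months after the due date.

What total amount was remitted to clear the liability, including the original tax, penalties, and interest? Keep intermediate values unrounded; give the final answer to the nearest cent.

Penalty, months 1–2: 2 × 1% × C$3,100.00 = C$62.00
Penalty, months 3–14: 12 × 3% × C$3,100.00 = C$1,116.00
Interest: C$3,100.00 × ((1 + 0.0125)^14 − 1) = C$3,100.00 × 0.1899547… = C$588.8597…
Total = C$3,100.00 + C$1,178.0000 + C$588.8597… = C$4,866.86

C$4,866.86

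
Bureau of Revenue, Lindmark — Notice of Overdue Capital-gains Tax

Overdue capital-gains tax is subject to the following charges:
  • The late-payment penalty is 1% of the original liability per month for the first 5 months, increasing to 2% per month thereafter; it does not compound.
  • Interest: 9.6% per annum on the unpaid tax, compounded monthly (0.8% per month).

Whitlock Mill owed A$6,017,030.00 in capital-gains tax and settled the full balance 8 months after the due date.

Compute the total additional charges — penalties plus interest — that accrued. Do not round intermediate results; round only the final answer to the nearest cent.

Penalty, months 1–5: 5 × 1% × A$6,017,030.00 = A$300,851.50
Penalty, months 6–8: 3 × 2% × A$6,017,030.00 = A$361,021.80
Interest: A$6,017,030.00 × ((1 + 0.008)^8 − 1) = A$6,017,030.00 × 0.0658210… = A$396,046.6943…
Penalties + interest = A$661,873.3000 + A$396,046.6943… = A$1,057,919.99

A$1,057,919.99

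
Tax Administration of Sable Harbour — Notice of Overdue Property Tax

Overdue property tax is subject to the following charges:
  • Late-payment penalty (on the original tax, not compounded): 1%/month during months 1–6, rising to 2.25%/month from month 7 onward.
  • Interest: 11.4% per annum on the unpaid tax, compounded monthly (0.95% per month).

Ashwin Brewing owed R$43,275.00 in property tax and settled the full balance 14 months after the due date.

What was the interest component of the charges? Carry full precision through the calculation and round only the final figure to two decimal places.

Interest: R$43,275.00 × ((1 + 0.0095)^14 − 1) = R$43,275.00 × 0.1415331… = R$6,124.8468…

R$6,124.85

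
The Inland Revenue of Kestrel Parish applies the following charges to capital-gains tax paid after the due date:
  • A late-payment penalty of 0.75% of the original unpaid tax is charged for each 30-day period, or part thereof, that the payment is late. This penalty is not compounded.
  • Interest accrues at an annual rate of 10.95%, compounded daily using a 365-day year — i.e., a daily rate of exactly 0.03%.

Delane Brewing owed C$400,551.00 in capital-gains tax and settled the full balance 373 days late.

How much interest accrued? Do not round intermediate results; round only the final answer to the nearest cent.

C$47,418.13

Interest: C$400,551.00 × ((1 + 0.0003)^373 − 1) = C$400,551.00 × 0.11838225… = C$47,418.1272…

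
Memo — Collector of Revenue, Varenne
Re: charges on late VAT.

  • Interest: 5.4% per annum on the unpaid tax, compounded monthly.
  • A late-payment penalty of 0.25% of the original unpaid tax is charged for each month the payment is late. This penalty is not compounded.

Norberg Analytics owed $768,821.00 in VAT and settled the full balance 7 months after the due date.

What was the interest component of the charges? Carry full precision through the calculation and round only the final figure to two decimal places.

$24,547.27

Interest (5.4%/yr ÷ 12 = 0.45%/month): $768,821.00 × ((1 + 0.0045)^7 − 1) = $24,547.2658…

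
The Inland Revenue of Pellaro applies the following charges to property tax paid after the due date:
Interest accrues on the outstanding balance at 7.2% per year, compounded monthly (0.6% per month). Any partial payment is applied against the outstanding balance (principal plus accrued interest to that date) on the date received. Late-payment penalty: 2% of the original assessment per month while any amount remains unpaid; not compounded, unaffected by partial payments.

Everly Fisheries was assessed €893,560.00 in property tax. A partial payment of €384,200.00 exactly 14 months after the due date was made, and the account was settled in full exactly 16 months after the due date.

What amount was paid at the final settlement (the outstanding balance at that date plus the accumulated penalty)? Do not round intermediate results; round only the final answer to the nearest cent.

€880,427.13

Balance at month 14: €893,560.0000 × (1 + 0.006)^14 = €971,617.7711…
After €384,200.00 payment: €971,617.7711… − €384,200.00 = €587,417.7711…
Balance at month 16: €587,417.7711… × (1 + 0.006)^2 = €594,487.9314…
Penalty: 16 × 2% × €893,560.00 = €285,939.20
Final settlement = outstanding balance + penalty = €594,487.9314… + €285,939.20 = €880,427.13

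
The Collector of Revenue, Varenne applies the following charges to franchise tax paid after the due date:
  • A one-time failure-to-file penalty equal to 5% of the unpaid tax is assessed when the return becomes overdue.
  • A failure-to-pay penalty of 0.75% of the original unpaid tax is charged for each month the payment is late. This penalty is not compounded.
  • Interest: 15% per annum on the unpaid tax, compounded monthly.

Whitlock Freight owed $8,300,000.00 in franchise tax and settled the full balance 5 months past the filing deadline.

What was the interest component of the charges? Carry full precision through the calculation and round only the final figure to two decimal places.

$531,881.88

Interest (15%/yr ÷ 12 = 1.25%/month): $8,300,000.00 × ((1 + 0.0125)^5 − 1) = $531,881.8751…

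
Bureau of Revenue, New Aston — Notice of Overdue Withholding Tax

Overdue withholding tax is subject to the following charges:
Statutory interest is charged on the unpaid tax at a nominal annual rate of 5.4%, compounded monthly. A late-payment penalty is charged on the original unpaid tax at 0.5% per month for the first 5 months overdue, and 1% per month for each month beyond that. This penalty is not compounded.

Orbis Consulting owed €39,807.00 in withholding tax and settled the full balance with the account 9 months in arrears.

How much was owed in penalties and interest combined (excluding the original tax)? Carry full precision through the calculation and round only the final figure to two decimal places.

€4,228.96

Penalty, months 1–5: 5 × 0.5% × €39,807.00 = €995.18…
Penalty, months 6–9: 4 × 1% × €39,807.00 = €1,592.28
Interest (5.4%/yr ÷ 12 = 0.45%/month): €39,807.00 × ((1 + 0.0045)^9 − 1) = €1,641.5096…
Penalties + interest = €2,587.4550 + €1,641.5096… = €4,228.96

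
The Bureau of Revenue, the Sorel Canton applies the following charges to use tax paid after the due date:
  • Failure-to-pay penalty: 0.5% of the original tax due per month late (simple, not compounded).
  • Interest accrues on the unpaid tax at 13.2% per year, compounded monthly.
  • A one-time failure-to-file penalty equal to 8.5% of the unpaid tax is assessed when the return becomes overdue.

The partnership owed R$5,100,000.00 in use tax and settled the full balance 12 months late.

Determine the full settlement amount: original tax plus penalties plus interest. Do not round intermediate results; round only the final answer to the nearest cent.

R$6,554,959.60

Failure-to-file penalty: 8.5% × R$5,100,000.00 = R$433,500.00
Failure-to-pay penalty: 12 × 0.5% × R$5,100,000.00 = R$306,000.00
Interest (13.2%/yr ÷ 12 = 1.1%/month): R$5,100,000.00 × ((1 + 0.011)^12 − 1) = R$715,459.6021…
Total = R$5,100,000.00 + R$739,500.0000 + R$715,459.6021… = R$6,554,959.60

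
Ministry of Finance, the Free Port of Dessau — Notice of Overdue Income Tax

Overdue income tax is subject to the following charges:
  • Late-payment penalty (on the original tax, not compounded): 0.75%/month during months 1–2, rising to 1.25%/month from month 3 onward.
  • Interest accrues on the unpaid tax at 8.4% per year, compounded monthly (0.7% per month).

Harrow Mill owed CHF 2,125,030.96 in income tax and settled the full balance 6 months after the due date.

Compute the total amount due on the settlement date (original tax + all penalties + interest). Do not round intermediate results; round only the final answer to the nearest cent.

Penalty, months 1–2: 2 × 0.75% × CHF 2,125,030.96 = CHF 31,875.46…
Penalty, months 3–6: 4 × 1.25% × CHF 2,125,030.96 = CHF 106,251.55…
Interest: CHF 2,125,030.96 × ((1 + 0.007)^6 − 1) = CHF 2,125,030.96 × 0.0427419… = CHF 90,827.8525…
Total = CHF 2,125,030.96 + CHF 138,127.0124 + CHF 90,827.8525… = CHF 2,353,985.82

CHF 2,353,985.82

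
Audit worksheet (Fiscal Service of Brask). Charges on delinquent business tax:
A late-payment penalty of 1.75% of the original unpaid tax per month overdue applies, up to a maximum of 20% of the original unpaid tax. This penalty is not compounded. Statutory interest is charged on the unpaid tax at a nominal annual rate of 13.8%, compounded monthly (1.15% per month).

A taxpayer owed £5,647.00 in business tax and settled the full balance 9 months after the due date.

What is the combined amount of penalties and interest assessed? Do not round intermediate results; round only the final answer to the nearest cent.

Penalty: 9 × 1.75% × £5,647.00 = £889.40… (below the 20% cap of £1,129.40)
Interest: £5,647.00 × ((1 + 0.0115)^9 − 1) = £5,647.00 × 0.1083910… = £612.0839…
Penalties + interest = £889.4025 + £612.0839… = £1,501.49

£1,501.49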